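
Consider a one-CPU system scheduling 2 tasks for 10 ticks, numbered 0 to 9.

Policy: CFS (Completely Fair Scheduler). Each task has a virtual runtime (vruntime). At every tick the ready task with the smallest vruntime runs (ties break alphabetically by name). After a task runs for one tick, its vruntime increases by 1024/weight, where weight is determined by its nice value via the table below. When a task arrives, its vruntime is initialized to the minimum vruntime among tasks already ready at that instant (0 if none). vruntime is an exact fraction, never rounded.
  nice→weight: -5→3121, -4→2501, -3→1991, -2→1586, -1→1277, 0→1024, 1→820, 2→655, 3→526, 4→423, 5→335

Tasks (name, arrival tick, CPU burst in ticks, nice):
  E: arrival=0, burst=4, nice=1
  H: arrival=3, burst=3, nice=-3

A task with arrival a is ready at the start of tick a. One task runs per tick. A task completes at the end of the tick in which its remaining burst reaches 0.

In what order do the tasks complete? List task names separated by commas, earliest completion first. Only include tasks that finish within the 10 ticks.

t=0: vr[E=0] → run E
t=1: vr[E=256/205] → run E
t=2: vr[E=512/205] → run E
t=3: vr[E=768/205 H=768/205] → run E
t=4: vr[H=768/205] → run H
t=5: vr[H=1739008/408155] → run H
t=6: vr[H=1948928/408155] → run H
t=7: (idle)
t=8: (idle)
t=9: (idle)

completion order = E, H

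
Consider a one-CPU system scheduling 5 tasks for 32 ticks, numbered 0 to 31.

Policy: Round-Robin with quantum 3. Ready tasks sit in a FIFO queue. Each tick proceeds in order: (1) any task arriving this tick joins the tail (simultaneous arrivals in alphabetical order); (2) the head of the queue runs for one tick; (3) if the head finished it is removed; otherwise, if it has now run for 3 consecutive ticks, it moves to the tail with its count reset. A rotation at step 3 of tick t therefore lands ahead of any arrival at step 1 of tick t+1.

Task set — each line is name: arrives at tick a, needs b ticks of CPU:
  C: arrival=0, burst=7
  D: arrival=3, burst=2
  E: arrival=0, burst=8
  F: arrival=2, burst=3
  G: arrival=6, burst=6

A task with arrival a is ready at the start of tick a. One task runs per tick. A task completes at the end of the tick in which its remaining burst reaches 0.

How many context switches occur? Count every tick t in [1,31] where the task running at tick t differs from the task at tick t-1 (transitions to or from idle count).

context switches = 10

t=0: queue=[C,E] q_used=0 → run C
t=1: queue=[C,E] q_used=1 → run C
t=2: queue=[C,E,F] q_used=2 → run C
t=3: queue=[E,F,C,D] q_used=0 → run E
t=4: queue=[E,F,C,D] q_used=1 → run E
t=5: queue=[E,F,C,D] q_used=2 → run E
t=6: queue=[F,C,D,E,G] q_used=0 → run F
t=7: queue=[F,C,D,E,G] q_used=1 → run F
t=8: queue=[F,C,D,E,G] q_used=2 → run F
t=9: queue=[C,D,E,G] q_used=0 → run C
t=10: queue=[C,D,E,G] q_used=1 → run C
t=11: queue=[C,D,E,G] q_used=2 → run C
t=12: queue=[D,E,G,C] q_used=0 → run D
t=13: queue=[D,E,G,C] q_used=1 → run D
t=14: queue=[E,G,C] q_used=0 → run E
t=15: queue=[E,G,C] q_used=1 → run E
t=16: queue=[E,G,C] q_used=2 → run E
t=17: queue=[G,C,E] q_used=0 → run G
t=18: queue=[G,C,E] q_used=1 → run G
t=19: queue=[G,C,E] q_used=2 → run G
t=20: queue=[C,E,G] q_used=0 → run C
t=21: queue=[E,G] q_used=0 → run E
t=22: queue=[E,G] q_used=1 → run E
t=23: queue=[G] q_used=0 → run G
t=24: queue=[G] q_used=1 → run G
t=25: queue=[G] q_used=2 → run G
t=26: (idle)
t=27: (idle)
t=28: (idle)
t=29: (idle)
t=30: (idle)
t=31: (idle)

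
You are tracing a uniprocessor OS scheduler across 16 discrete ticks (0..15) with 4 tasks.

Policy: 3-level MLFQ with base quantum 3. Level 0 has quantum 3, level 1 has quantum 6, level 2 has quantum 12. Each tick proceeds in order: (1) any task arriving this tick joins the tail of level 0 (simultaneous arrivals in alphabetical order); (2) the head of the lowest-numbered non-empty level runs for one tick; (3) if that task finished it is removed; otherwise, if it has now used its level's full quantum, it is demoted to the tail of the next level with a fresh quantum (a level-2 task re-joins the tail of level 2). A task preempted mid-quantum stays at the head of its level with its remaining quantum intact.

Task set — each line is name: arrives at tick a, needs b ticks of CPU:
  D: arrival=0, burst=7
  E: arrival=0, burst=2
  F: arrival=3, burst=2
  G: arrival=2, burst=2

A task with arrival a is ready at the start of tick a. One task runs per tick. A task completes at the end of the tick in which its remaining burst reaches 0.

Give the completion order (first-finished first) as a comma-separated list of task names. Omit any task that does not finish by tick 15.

t=0: L0/L1/L2 = DE/-/- → run D
t=1: L0/L1/L2 = DE/-/- → run D
t=2: L0/L1/L2 = DEG/-/- → run D
t=3: L0/L1/L2 = EGF/D/- → run E
t=4: L0/L1/L2 = EGF/D/- → run E
t=5: L0/L1/L2 = GF/D/- → run G
t=6: L0/L1/L2 = GF/D/- → run G
t=7: L0/L1/L2 = F/D/- → run F
t=8: L0/L1/L2 = F/D/- → run F
t=9: L0/L1/L2 = -/D/- → run D
t=10: L0/L1/L2 = -/D/- → run D
t=11: L0/L1/L2 = -/D/- → run D
t=12: L0/L1/L2 = -/D/- → run D
t=13: (idle)
t=14: (idle)
t=15: (idle)

completion order = E, G, F, D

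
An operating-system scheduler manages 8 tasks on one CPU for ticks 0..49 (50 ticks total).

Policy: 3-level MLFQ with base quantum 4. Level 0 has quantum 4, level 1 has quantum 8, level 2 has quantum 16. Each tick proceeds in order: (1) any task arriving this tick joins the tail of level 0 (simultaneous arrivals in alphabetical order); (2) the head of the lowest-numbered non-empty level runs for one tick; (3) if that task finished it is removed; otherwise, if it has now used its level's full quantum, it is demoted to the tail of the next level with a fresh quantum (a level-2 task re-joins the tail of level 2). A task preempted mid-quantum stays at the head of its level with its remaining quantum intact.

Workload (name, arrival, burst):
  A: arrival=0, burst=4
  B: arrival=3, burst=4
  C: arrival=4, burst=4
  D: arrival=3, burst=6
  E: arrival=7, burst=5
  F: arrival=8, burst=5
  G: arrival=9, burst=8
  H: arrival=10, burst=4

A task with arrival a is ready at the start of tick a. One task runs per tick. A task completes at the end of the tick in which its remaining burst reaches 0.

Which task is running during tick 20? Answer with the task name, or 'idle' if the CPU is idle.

t=0: L0/L1/L2 = A/-/- → run A
t=1: L0/L1/L2 = A/-/- → run A
t=2: L0/L1/L2 = A/-/- → run A
t=3: L0/L1/L2 = ABD/-/- → run A
t=4: L0/L1/L2 = BDC/-/- → run B
t=5: L0/L1/L2 = BDC/-/- → run B
t=6: L0/L1/L2 = BDC/-/- → run B
t=7: L0/L1/L2 = BDCE/-/- → run B
t=8: L0/L1/L2 = DCEF/-/- → run D
t=9: L0/L1/L2 = DCEFG/-/- → run D
t=10: L0/L1/L2 = DCEFGH/-/- → run D
t=11: L0/L1/L2 = DCEFGH/-/- → run D
t=12: L0/L1/L2 = CEFGH/D/- → run C
t=13: L0/L1/L2 = CEFGH/D/- → run C
t=14: L0/L1/L2 = CEFGH/D/- → run C
t=15: L0/L1/L2 = CEFGH/D/- → run C
t=16: L0/L1/L2 = EFGH/D/- → run E
t=17: L0/L1/L2 = EFGH/D/- → run E
t=18: L0/L1/L2 = EFGH/D/- → run E
t=19: L0/L1/L2 = EFGH/D/- → run E
t=20: L0/L1/L2 = FGH/DE/- → run F
t=21: L0/L1/L2 = FGH/DE/- → run F
t=22: L0/L1/L2 = FGH/DE/- → run F
t=23: L0/L1/L2 = FGH/DE/- → run F
t=24: L0/L1/L2 = GH/DEF/- → run G
t=25: L0/L1/L2 = GH/DEF/- → run G
t=26: L0/L1/L2 = GH/DEF/- → run G
t=27: L0/L1/L2 = GH/DEF/- → run G
t=28: L0/L1/L2 = H/DEFG/- → run H
t=29: L0/L1/L2 = H/DEFG/- → run H
t=30: L0/L1/L2 = H/DEFG/- → run H
t=31: L0/L1/L2 = H/DEFG/- → run H
t=32: L0/L1/L2 = -/DEFG/- → run D
t=33: L0/L1/L2 = -/DEFG/- → run D
t=34: L0/L1/L2 = -/EFG/- → run E
t=35: L0/L1/L2 = -/FG/- → run F
t=36: L0/L1/L2 = -/G/- → run G
t=37: L0/L1/L2 = -/G/- → run G
t=38: L0/L1/L2 = -/G/- → run G
t=39: L0/L1/L2 = -/G/- → run G
t=40: (idle)
t=41: (idle)
t=42: (idle)
t=43: (idle)
t=44: (idle)
t=45: (idle)
t=46: (idle)
t=47: (idle)
t=48: (idle)
t=49: (idle)

running at tick 20 = F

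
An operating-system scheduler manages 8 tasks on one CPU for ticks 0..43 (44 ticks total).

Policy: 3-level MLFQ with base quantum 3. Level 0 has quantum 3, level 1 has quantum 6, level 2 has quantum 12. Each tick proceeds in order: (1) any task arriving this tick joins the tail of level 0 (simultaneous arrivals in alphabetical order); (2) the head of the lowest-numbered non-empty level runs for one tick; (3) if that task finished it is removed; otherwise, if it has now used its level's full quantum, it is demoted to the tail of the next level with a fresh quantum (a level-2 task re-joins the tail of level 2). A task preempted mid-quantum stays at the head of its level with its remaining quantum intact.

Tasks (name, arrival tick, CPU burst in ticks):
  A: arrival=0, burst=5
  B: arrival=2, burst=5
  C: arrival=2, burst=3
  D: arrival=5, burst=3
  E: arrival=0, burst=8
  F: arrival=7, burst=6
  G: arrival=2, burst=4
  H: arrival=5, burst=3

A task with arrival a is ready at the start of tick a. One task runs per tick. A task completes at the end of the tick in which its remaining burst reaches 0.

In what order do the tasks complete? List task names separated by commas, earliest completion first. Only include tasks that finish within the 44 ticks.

t=0: L0/L1/L2 = AE/-/- → run A
t=1: L0/L1/L2 = AE/-/- → run A
t=2: L0/L1/L2 = AEBCG/-/- → run A
t=3: L0/L1/L2 = EBCG/A/- → run E
t=4: L0/L1/L2 = EBCG/A/- → run E
t=5: L0/L1/L2 = EBCGDH/A/- → run E
t=6: L0/L1/L2 = BCGDH/AE/- → run B
t=7: L0/L1/L2 = BCGDHF/AE/- → run B
t=8: L0/L1/L2 = BCGDHF/AE/- → run B
t=9: L0/L1/L2 = CGDHF/AEB/- → run C
t=10: L0/L1/L2 = CGDHF/AEB/- → run C
t=11: L0/L1/L2 = CGDHF/AEB/- → run C
t=12: L0/L1/L2 = GDHF/AEB/- → run G
t=13: L0/L1/L2 = GDHF/AEB/- → run G
t=14: L0/L1/L2 = GDHF/AEB/- → run G
t=15: L0/L1/L2 = DHF/AEBG/- → run D
t=16: L0/L1/L2 = DHF/AEBG/- → run D
t=17: L0/L1/L2 = DHF/AEBG/- → run D
t=18: L0/L1/L2 = HF/AEBG/- → run H
t=19: L0/L1/L2 = HF/AEBG/- → run H
t=20: L0/L1/L2 = HF/AEBG/- → run H
t=21: L0/L1/L2 = F/AEBG/- → run F
t=22: L0/L1/L2 = F/AEBG/- → run F
t=23: L0/L1/L2 = F/AEBG/- → run F
t=24: L0/L1/L2 = -/AEBGF/- → run A
t=25: L0/L1/L2 = -/AEBGF/- → run A
t=26: L0/L1/L2 = -/EBGF/- → run E
t=27: L0/L1/L2 = -/EBGF/- → run E
t=28: L0/L1/L2 = -/EBGF/- → run E
t=29: L0/L1/L2 = -/EBGF/- → run E
t=30: L0/L1/L2 = -/EBGF/- → run E
t=31: L0/L1/L2 = -/BGF/- → run B
t=32: L0/L1/L2 = -/BGF/- → run B
t=33: L0/L1/L2 = -/GF/- → run G
t=34: L0/L1/L2 = -/F/- → run F
t=35: L0/L1/L2 = -/F/- → run F
t=36: L0/L1/L2 = -/F/- → run F
t=37: (idle)
t=38: (idle)
t=39: (idle)
t=40: (idle)
t=41: (idle)
t=42: (idle)
t=43: (idle)

completion order = C, D, H, A, E, B, G, F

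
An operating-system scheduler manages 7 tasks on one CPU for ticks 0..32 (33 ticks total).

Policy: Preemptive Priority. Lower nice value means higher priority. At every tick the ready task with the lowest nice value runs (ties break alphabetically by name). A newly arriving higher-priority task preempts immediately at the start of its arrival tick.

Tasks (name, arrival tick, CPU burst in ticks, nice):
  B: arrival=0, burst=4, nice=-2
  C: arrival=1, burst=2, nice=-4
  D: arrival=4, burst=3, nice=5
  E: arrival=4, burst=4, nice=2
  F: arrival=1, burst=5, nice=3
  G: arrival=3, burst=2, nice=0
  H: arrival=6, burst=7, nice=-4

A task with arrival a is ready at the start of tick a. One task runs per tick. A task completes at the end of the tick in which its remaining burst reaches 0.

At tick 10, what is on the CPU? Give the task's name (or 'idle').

running at tick 10 = H

t=0: ready={B} → run B
t=1: ready={B,C,F} → run C
t=2: ready={B,C,F} → run C
t=3: ready={B,F,G} → run B
t=4: ready={B,D,E,F,G} → run B
t=5: ready={B,D,E,F,G} → run B
t=6: ready={D,E,F,G,H} → run H
t=7: ready={D,E,F,G,H} → run H
t=8: ready={D,E,F,G,H} → run H
t=9: ready={D,E,F,G,H} → run H
t=10: ready={D,E,F,G,H} → run H
t=11: ready={D,E,F,G,H} → run H
t=12: ready={D,E,F,G,H} → run H
t=13: ready={D,E,F,G} → run G
t=14: ready={D,E,F,G} → run G
t=15: ready={D,E,F} → run E
t=16: ready={D,E,F} → run E
t=17: ready={D,E,F} → run E
t=18: ready={D,E,F} → run E
t=19: ready={D,F} → run F
t=20: ready={D,F} → run F
t=21: ready={D,F} → run F
t=22: ready={D,F} → run F
t=23: ready={D,F} → run F
t=24: ready={D} → run D
t=25: ready={D} → run D
t=26: ready={D} → run D
t=27: (idle)
t=28: (idle)
t=29: (idle)
t=30: (idle)
t=31: (idle)
t=32: (idle)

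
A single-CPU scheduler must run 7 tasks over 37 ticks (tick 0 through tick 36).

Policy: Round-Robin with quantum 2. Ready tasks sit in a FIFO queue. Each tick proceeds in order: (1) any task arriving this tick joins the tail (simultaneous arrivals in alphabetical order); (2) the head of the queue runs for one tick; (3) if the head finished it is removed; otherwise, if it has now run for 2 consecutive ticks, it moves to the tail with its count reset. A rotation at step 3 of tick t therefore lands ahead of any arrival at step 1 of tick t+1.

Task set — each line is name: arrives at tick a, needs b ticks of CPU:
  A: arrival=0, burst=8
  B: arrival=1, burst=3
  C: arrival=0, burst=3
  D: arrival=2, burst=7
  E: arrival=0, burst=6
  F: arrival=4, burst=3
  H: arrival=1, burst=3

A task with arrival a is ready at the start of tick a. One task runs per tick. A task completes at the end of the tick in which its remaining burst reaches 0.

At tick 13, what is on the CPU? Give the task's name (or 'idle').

t=0: queue=[A,C,E] q_used=0 → run A
t=1: queue=[A,C,E,B,H] q_used=1 → run A
t=2: queue=[C,E,B,H,A,D] q_used=0 → run C
t=3: queue=[C,E,B,H,A,D] q_used=1 → run C
t=4: queue=[E,B,H,A,D,C,F] q_used=0 → run E
t=5: queue=[E,B,H,A,D,C,F] q_used=1 → run E
t=6: queue=[B,H,A,D,C,F,E] q_used=0 → run B
t=7: queue=[B,H,A,D,C,F,E] q_used=1 → run B
t=8: queue=[H,A,D,C,F,E,B] q_used=0 → run H
t=9: queue=[H,A,D,C,F,E,B] q_used=1 → run H
t=10: queue=[A,D,C,F,E,B,H] q_used=0 → run A
t=11: queue=[A,D,C,F,E,B,H] q_used=1 → run A
t=12: queue=[D,C,F,E,B,H,A] q_used=0 → run D
t=13: queue=[D,C,F,E,B,H,A] q_used=1 → run D
t=14: queue=[C,F,E,B,H,A,D] q_used=0 → run C
t=15: queue=[F,E,B,H,A,D] q_used=0 → run F
t=16: queue=[F,E,B,H,A,D] q_used=1 → run F
t=17: queue=[E,B,H,A,D,F] q_used=0 → run E
t=18: queue=[E,B,H,A,D,F] q_used=1 → run E
t=19: queue=[B,H,A,D,F,E] q_used=0 → run B
t=20: queue=[H,A,D,F,E] q_used=0 → run H
t=21: queue=[A,D,F,E] q_used=0 → run A
t=22: queue=[A,D,F,E] q_used=1 → run A
t=23: queue=[D,F,E,A] q_used=0 → run D
t=24: queue=[D,F,E,A] q_used=1 → run D
t=25: queue=[F,E,A,D] q_used=0 → run F
t=26: queue=[E,A,D] q_used=0 → run E
t=27: queue=[E,A,D] q_used=1 → run E
t=28: queue=[A,D] q_used=0 → run A
t=29: queue=[A,D] q_used=1 → run A
t=30: queue=[D] q_used=0 → run D
t=31: queue=[D] q_used=1 → run D
t=32: queue=[D] q_used=0 → run D
t=33: (idle)
t=34: (idle)
t=35: (idle)
t=36: (idle)

running at tick 13 = D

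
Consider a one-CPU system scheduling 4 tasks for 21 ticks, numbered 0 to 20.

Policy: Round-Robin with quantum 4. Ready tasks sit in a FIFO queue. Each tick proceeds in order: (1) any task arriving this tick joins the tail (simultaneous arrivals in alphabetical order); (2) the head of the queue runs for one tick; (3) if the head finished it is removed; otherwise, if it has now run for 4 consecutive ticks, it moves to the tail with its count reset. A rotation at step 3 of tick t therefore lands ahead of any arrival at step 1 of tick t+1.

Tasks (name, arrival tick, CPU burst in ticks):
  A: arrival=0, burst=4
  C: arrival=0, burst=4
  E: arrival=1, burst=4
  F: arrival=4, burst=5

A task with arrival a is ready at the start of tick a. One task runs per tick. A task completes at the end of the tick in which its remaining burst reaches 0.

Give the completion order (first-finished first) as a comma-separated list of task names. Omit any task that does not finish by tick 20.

t=0: queue=[A,C] q_used=0 → run A
t=1: queue=[A,C,E] q_used=1 → run A
t=2: queue=[A,C,E] q_used=2 → run A
t=3: queue=[A,C,E] q_used=3 → run A
t=4: queue=[C,E,F] q_used=0 → run C
t=5: queue=[C,E,F] q_used=1 → run C
t=6: queue=[C,E,F] q_used=2 → run C
t=7: queue=[C,E,F] q_used=3 → run C
t=8: queue=[E,F] q_used=0 → run E
t=9: queue=[E,F] q_used=1 → run E
t=10: queue=[E,F] q_used=2 → run E
t=11: queue=[E,F] q_used=3 → run E
t=12: queue=[F] q_used=0 → run F
t=13: queue=[F] q_used=1 → run F
t=14: queue=[F] q_used=2 → run F
t=15: queue=[F] q_used=3 → run F
t=16: queue=[F] q_used=0 → run F
t=17: (idle)
t=18: (idle)
t=19: (idle)
t=20: (idle)

completion order = A, C, E, F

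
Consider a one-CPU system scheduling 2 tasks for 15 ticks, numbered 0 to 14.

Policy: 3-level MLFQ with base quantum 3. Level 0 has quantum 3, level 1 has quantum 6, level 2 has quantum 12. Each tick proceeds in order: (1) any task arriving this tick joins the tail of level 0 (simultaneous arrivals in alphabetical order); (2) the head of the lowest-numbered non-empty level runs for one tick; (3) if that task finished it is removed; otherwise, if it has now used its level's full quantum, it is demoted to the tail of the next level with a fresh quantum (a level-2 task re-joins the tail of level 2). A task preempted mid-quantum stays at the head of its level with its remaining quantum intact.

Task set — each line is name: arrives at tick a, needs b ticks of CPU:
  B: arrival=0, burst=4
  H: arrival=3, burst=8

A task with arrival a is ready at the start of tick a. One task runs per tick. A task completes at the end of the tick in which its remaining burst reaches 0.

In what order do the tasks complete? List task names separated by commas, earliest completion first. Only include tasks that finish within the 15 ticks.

completion order = B, H

t=0: L0/L1/L2 = B/-/- → run B
t=1: L0/L1/L2 = B/-/- → run B
t=2: L0/L1/L2 = B/-/- → run B
t=3: L0/L1/L2 = H/B/- → run H
t=4: L0/L1/L2 = H/B/- → run H
t=5: L0/L1/L2 = H/B/- → run H
t=6: L0/L1/L2 = -/BH/- → run B
t=7: L0/L1/L2 = -/H/- → run H
t=8: L0/L1/L2 = -/H/- → run H
t=9: L0/L1/L2 = -/H/- → run H
t=10: L0/L1/L2 = -/H/- → run H
t=11: L0/L1/L2 = -/H/- → run H
t=12: (idle)
t=13: (idle)
t=14: (idle)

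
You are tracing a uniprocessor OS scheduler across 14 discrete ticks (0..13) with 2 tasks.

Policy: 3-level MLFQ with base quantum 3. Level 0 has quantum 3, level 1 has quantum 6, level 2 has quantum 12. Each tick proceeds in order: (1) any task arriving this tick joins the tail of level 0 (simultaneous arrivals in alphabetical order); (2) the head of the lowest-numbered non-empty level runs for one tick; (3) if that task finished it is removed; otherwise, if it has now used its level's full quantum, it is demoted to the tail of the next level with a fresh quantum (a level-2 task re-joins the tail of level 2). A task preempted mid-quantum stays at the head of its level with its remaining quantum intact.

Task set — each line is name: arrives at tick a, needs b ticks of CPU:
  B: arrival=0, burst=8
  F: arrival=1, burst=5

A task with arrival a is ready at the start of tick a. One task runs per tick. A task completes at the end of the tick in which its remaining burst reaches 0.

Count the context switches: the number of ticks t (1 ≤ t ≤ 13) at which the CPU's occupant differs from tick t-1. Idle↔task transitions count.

t=0: L0/L1/L2 = B/-/- → run B
t=1: L0/L1/L2 = BF/-/- → run B
t=2: L0/L1/L2 = BF/-/- → run B
t=3: L0/L1/L2 = F/B/- → run F
t=4: L0/L1/L2 = F/B/- → run F
t=5: L0/L1/L2 = F/B/- → run F
t=6: L0/L1/L2 = -/BF/- → run B
t=7: L0/L1/L2 = -/BF/- → run B
t=8: L0/L1/L2 = -/BF/- → run B
t=9: L0/L1/L2 = -/BF/- → run B
t=10: L0/L1/L2 = -/BF/- → run B
t=11: L0/L1/L2 = -/F/- → run F
t=12: L0/L1/L2 = -/F/- → run F
t=13: (idle)

context switches = 4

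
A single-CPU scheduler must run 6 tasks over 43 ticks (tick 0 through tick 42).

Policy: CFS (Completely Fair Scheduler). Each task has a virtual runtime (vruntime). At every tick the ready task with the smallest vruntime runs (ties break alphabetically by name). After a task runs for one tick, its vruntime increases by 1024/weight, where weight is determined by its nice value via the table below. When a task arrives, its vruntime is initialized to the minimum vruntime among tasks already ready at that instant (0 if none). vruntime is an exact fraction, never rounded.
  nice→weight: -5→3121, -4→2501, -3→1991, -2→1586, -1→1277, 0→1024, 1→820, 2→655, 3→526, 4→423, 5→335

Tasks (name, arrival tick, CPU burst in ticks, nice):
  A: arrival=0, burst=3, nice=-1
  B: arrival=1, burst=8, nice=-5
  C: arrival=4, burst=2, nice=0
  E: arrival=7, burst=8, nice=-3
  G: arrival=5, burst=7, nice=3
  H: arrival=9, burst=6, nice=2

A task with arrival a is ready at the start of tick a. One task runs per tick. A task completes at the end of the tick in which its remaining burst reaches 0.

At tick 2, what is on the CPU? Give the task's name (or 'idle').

running at tick 2 = B

t=0: vr[A=0] → run A
t=1: vr[A=1024/1277 B=1024/1277] → run A
t=2: vr[A=2048/1277 B=1024/1277] → run B
t=3: vr[A=2048/1277 B=4503552/3985517] → run B
t=4: vr[A=2048/1277 B=5811200/3985517 C=5811200/3985517] → run B
t=5: vr[A=2048/1277 B=7118848/3985517 C=5811200/3985517 G=5811200/3985517] → run C
t=6: vr[A=2048/1277 B=7118848/3985517 C=9796717/3985517 G=5811200/3985517] → run G
t=7: vr[A=2048/1277 B=7118848/3985517 C=9796717/3985517 E=2048/1277 G=3568930304/1048190971] → run A
t=8: vr[B=7118848/3985517 C=9796717/3985517 E=2048/1277 G=3568930304/1048190971] → run E
t=9: vr[B=7118848/3985517 C=9796717/3985517 E=5385216/2542507 G=3568930304/1048190971 H=7118848/3985517] → run B
t=10: vr[B=8426496/3985517 C=9796717/3985517 E=5385216/2542507 G=3568930304/1048190971 H=7118848/3985517] → run H
t=11: vr[B=8426496/3985517 C=9796717/3985517 E=5385216/2542507 G=3568930304/1048190971 H=8744014848/2610513635] → run B
t=12: vr[B=9734144/3985517 C=9796717/3985517 E=5385216/2542507 G=3568930304/1048190971 H=8744014848/2610513635] → run E
t=13: vr[B=9734144/3985517 C=9796717/3985517 E=6692864/2542507 G=3568930304/1048190971 H=8744014848/2610513635] → run B
t=14: vr[B=11041792/3985517 C=9796717/3985517 E=6692864/2542507 G=3568930304/1048190971 H=8744014848/2610513635] → run C
t=15: vr[B=11041792/3985517 E=6692864/2542507 G=3568930304/1048190971 H=8744014848/2610513635] → run E
t=16: vr[B=11041792/3985517 E=8000512/2542507 G=3568930304/1048190971 H=8744014848/2610513635] → run B
t=17: vr[B=12349440/3985517 E=8000512/2542507 G=3568930304/1048190971 H=8744014848/2610513635] → run B
t=18: vr[E=8000512/2542507 G=3568930304/1048190971 H=8744014848/2610513635] → run E
t=19: vr[E=9308160/2542507 G=3568930304/1048190971 H=8744014848/2610513635] → run H
t=20: vr[E=9308160/2542507 G=3568930304/1048190971 H=12825184256/2610513635] → run G
t=21: vr[E=9308160/2542507 G=5609515008/1048190971 H=12825184256/2610513635] → run E
t=22: vr[E=10615808/2542507 G=5609515008/1048190971 H=12825184256/2610513635] → run E
t=23: vr[E=11923456/2542507 G=5609515008/1048190971 H=12825184256/2610513635] → run E
t=24: vr[E=13231104/2542507 G=5609515008/1048190971 H=12825184256/2610513635] → run H
t=25: vr[E=13231104/2542507 G=5609515008/1048190971 H=16906353664/2610513635] → run E
t=26: vr[G=5609515008/1048190971 H=16906353664/2610513635] → run G
t=27: vr[G=7650099712/1048190971 H=16906353664/2610513635] → run H
t=28: vr[G=7650099712/1048190971 H=20987523072/2610513635] → run G
t=29: vr[G=9690684416/1048190971 H=20987523072/2610513635] → run H
t=30: vr[G=9690684416/1048190971 H=5013738496/522102727] → run G
t=31: vr[G=11731269120/1048190971 H=5013738496/522102727] → run H
t=32: vr[G=11731269120/1048190971] → run G
t=33: vr[G=13771853824/1048190971] → run G
t=34: (idle)
t=35: (idle)
t=36: (idle)
t=37: (idle)
t=38: (idle)
t=39: (idle)
t=40: (idle)
t=41: (idle)
t=42: (idle)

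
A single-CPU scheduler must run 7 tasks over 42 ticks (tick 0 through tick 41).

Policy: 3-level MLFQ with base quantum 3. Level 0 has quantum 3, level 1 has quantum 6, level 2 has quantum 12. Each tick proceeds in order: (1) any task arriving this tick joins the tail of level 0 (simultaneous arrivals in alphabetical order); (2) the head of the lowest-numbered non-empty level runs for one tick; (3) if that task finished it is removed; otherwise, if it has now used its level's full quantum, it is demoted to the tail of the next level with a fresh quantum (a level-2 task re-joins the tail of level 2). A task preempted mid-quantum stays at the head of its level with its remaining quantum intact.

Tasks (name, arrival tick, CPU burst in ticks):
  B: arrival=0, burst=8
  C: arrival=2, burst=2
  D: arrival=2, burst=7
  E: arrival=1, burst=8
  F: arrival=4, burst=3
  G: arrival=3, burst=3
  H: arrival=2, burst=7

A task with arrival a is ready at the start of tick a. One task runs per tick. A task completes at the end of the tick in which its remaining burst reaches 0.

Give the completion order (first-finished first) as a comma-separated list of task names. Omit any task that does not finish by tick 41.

completion order = C, G, F, B, E, D, H

t=0: L0/L1/L2 = B/-/- → run B
t=1: L0/L1/L2 = BE/-/- → run B
t=2: L0/L1/L2 = BECDH/-/- → run B
t=3: L0/L1/L2 = ECDHG/B/- → run E
t=4: L0/L1/L2 = ECDHGF/B/- → run E
t=5: L0/L1/L2 = ECDHGF/B/- → run E
t=6: L0/L1/L2 = CDHGF/BE/- → run C
t=7: L0/L1/L2 = CDHGF/BE/- → run C
t=8: L0/L1/L2 = DHGF/BE/- → run D
t=9: L0/L1/L2 = DHGF/BE/- → run D
t=10: L0/L1/L2 = DHGF/BE/- → run D
t=11: L0/L1/L2 = HGF/BED/- → run H
t=12: L0/L1/L2 = HGF/BED/- → run H
t=13: L0/L1/L2 = HGF/BED/- → run H
t=14: L0/L1/L2 = GF/BEDH/- → run G
t=15: L0/L1/L2 = GF/BEDH/- → run G
t=16: L0/L1/L2 = GF/BEDH/- → run G
t=17: L0/L1/L2 = F/BEDH/- → run F
t=18: L0/L1/L2 = F/BEDH/- → run F
t=19: L0/L1/L2 = F/BEDH/- → run F
t=20: L0/L1/L2 = -/BEDH/- → run B
t=21: L0/L1/L2 = -/BEDH/- → run B
t=22: L0/L1/L2 = -/BEDH/- → run B
t=23: L0/L1/L2 = -/BEDH/- → run B
t=24: L0/L1/L2 = -/BEDH/- → run B
t=25: L0/L1/L2 = -/EDH/- → run E
t=26: L0/L1/L2 = -/EDH/- → run E
t=27: L0/L1/L2 = -/EDH/- → run E
t=28: L0/L1/L2 = -/EDH/- → run E
t=29: L0/L1/L2 = -/EDH/- → run E
t=30: L0/L1/L2 = -/DH/- → run D
t=31: L0/L1/L2 = -/DH/- → run D
t=32: L0/L1/L2 = -/DH/- → run D
t=33: L0/L1/L2 = -/DH/- → run D
t=34: L0/L1/L2 = -/H/- → run H
t=35: L0/L1/L2 = -/H/- → run H
t=36: L0/L1/L2 = -/H/- → run H
t=37: L0/L1/L2 = -/H/- → run H
t=38: (idle)
t=39: (idle)
t=40: (idle)
t=41: (idle)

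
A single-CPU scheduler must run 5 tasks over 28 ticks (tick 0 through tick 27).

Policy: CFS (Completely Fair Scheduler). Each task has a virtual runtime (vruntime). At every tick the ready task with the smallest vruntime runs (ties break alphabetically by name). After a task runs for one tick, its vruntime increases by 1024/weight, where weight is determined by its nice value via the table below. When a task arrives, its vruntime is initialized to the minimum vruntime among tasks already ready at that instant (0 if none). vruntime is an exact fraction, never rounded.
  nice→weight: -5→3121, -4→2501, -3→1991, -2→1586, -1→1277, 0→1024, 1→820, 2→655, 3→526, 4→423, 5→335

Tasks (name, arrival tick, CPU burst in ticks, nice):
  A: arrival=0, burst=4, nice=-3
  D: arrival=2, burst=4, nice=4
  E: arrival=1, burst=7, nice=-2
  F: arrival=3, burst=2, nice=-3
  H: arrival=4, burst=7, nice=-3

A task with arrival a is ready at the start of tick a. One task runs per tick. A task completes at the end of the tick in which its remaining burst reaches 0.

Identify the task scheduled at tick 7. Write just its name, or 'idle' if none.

running at tick 7 = F

t=0: vr[A=0] → run A
t=1: vr[A=1024/1991 E=1024/1991] → run A
t=2: vr[A=2048/1991 D=1024/1991 E=1024/1991] → run D
t=3: vr[A=2048/1991 D=2471936/842193 E=1024/1991 F=1024/1991] → run E
t=4: vr[A=2048/1991 D=2471936/842193 E=1831424/1578863 F=1024/1991 H=1024/1991] → run F
t=5: vr[A=2048/1991 D=2471936/842193 E=1831424/1578863 F=2048/1991 H=1024/1991] → run H
t=6: vr[A=2048/1991 D=2471936/842193 E=1831424/1578863 F=2048/1991 H=2048/1991] → run A
t=7: vr[A=3072/1991 D=2471936/842193 E=1831424/1578863 F=2048/1991 H=2048/1991] → run F
t=8: vr[A=3072/1991 D=2471936/842193 E=1831424/1578863 H=2048/1991] → run H
t=9: vr[A=3072/1991 D=2471936/842193 E=1831424/1578863 H=3072/1991] → run E
t=10: vr[A=3072/1991 D=2471936/842193 E=2850816/1578863 H=3072/1991] → run A
t=11: vr[D=2471936/842193 E=2850816/1578863 H=3072/1991] → run H
t=12: vr[D=2471936/842193 E=2850816/1578863 H=4096/1991] → run E
t=13: vr[D=2471936/842193 E=3870208/1578863 H=4096/1991] → run H
t=14: vr[D=2471936/842193 E=3870208/1578863 H=5120/1991] → run E
t=15: vr[D=2471936/842193 E=4889600/1578863 H=5120/1991] → run H
t=16: vr[D=2471936/842193 E=4889600/1578863 H=6144/1991] → run D
t=17: vr[D=4510720/842193 E=4889600/1578863 H=6144/1991] → run H
t=18: vr[D=4510720/842193 E=4889600/1578863 H=7168/1991] → run E
t=19: vr[D=4510720/842193 E=5908992/1578863 H=7168/1991] → run H
t=20: vr[D=4510720/842193 E=5908992/1578863] → run E
t=21: vr[D=4510720/842193 E=6928384/1578863] → run E
t=22: vr[D=4510720/842193] → run D
t=23: vr[D=2183168/280731] → run D
t=24: (idle)
t=25: (idle)
t=26: (idle)
t=27: (idle)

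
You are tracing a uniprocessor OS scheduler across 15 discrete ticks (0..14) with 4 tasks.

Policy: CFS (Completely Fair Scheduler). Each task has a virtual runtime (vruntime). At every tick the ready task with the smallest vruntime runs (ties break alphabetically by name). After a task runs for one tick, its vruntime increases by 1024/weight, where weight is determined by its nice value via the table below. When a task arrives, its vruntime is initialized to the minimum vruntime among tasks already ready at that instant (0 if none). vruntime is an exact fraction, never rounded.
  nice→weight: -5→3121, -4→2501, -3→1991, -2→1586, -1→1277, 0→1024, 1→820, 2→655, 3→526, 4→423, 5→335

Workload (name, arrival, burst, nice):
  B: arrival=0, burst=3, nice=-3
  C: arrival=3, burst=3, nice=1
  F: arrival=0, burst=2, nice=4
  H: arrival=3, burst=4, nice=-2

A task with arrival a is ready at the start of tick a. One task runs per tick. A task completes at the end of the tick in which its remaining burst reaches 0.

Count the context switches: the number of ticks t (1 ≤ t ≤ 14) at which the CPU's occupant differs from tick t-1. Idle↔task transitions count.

t=0: vr[B=0 F=0] → run B
t=1: vr[B=1024/1991 F=0] → run F
t=2: vr[B=1024/1991 F=1024/423] → run B
t=3: vr[B=2048/1991 C=2048/1991 F=1024/423 H=2048/1991] → run B
t=4: vr[C=2048/1991 F=1024/423 H=2048/1991] → run C
t=5: vr[C=929536/408155 F=1024/423 H=2048/1991] → run H
t=6: vr[C=929536/408155 F=1024/423 H=2643456/1578863] → run H
t=7: vr[C=929536/408155 F=1024/423 H=3662848/1578863] → run C
t=8: vr[C=1439232/408155 F=1024/423 H=3662848/1578863] → run H
t=9: vr[C=1439232/408155 F=1024/423 H=4682240/1578863] → run F
t=10: vr[C=1439232/408155 H=4682240/1578863] → run H
t=11: vr[C=1439232/408155] → run C
t=12: (idle)
t=13: (idle)
t=14: (idle)

context switches = 10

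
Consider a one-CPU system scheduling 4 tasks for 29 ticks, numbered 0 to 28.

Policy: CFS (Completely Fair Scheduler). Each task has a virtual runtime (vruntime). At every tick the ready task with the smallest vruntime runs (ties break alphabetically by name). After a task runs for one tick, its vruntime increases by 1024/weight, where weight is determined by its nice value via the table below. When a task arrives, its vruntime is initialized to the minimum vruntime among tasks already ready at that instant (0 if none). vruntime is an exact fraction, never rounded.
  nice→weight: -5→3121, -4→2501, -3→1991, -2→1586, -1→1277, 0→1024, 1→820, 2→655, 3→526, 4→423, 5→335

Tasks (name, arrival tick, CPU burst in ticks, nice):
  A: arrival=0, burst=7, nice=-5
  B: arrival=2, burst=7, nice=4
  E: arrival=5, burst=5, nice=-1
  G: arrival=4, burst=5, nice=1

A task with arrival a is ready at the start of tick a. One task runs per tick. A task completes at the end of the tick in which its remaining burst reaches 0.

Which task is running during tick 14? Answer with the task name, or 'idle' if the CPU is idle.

t=0: vr[A=0] → run A
t=1: vr[A=1024/3121] → run A
t=2: vr[A=2048/3121 B=2048/3121] → run A
t=3: vr[A=3072/3121 B=2048/3121] → run B
t=4: vr[A=3072/3121 B=4062208/1320183 G=3072/3121] → run A
t=5: vr[A=4096/3121 B=4062208/1320183 E=3072/3121 G=3072/3121] → run E
t=6: vr[A=4096/3121 B=4062208/1320183 E=7118848/3985517 G=3072/3121] → run G
t=7: vr[A=4096/3121 B=4062208/1320183 E=7118848/3985517 G=1428736/639805] → run A
t=8: vr[A=5120/3121 B=4062208/1320183 E=7118848/3985517 G=1428736/639805] → run A
t=9: vr[A=6144/3121 B=4062208/1320183 E=7118848/3985517 G=1428736/639805] → run E
t=10: vr[A=6144/3121 B=4062208/1320183 E=10314752/3985517 G=1428736/639805] → run A
t=11: vr[B=4062208/1320183 E=10314752/3985517 G=1428736/639805] → run G
t=12: vr[B=4062208/1320183 E=10314752/3985517 G=2227712/639805] → run E
t=13: vr[B=4062208/1320183 E=13510656/3985517 G=2227712/639805] → run B
t=14: vr[B=7258112/1320183 E=13510656/3985517 G=2227712/639805] → run E
t=15: vr[B=7258112/1320183 E=16706560/3985517 G=2227712/639805] → run G
t=16: vr[B=7258112/1320183 E=16706560/3985517 G=3026688/639805] → run E
t=17: vr[B=7258112/1320183 G=3026688/639805] → run G
t=18: vr[B=7258112/1320183 G=3825664/639805] → run B
t=19: vr[B=3484672/440061 G=3825664/639805] → run G
t=20: vr[B=3484672/440061] → run B
t=21: vr[B=13649920/1320183] → run B
t=22: vr[B=16845824/1320183] → run B
t=23: vr[B=6680576/440061] → run B
t=24: (idle)
t=25: (idle)
t=26: (idle)
t=27: (idle)
t=28: (idle)

running at tick 14 = E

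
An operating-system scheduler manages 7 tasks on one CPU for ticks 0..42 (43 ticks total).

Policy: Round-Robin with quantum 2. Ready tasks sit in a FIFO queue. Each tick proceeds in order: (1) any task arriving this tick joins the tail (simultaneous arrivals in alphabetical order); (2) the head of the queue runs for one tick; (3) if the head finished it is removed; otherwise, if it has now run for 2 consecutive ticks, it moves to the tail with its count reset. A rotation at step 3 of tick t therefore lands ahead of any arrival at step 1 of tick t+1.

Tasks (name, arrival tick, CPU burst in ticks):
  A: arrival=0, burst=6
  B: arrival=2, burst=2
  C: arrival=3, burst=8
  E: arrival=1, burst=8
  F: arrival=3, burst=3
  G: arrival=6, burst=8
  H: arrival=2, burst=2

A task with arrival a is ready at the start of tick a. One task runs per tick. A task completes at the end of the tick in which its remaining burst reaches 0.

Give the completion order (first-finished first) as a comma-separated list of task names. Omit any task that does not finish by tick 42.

t=0: queue=[A] q_used=0 → run A
t=1: queue=[A,E] q_used=1 → run A
t=2: queue=[E,A,B,H] q_used=0 → run E
t=3: queue=[E,A,B,H,C,F] q_used=1 → run E
t=4: queue=[A,B,H,C,F,E] q_used=0 → run A
t=5: queue=[A,B,H,C,F,E] q_used=1 → run A
t=6: queue=[B,H,C,F,E,A,G] q_used=0 → run B
t=7: queue=[B,H,C,F,E,A,G] q_used=1 → run B
t=8: queue=[H,C,F,E,A,G] q_used=0 → run H
t=9: queue=[H,C,F,E,A,G] q_used=1 → run H
t=10: queue=[C,F,E,A,G] q_used=0 → run C
t=11: queue=[C,F,E,A,G] q_used=1 → run C
t=12: queue=[F,E,A,G,C] q_used=0 → run F
t=13: queue=[F,E,A,G,C] q_used=1 → run F
t=14: queue=[E,A,G,C,F] q_used=0 → run E
t=15: queue=[E,A,G,C,F] q_used=1 → run E
t=16: queue=[A,G,C,F,E] q_used=0 → run A
t=17: queue=[A,G,C,F,E] q_used=1 → run A
t=18: queue=[G,C,F,E] q_used=0 → run G
t=19: queue=[G,C,F,E] q_used=1 → run G
t=20: queue=[C,F,E,G] q_used=0 → run C
t=21: queue=[C,F,E,G] q_used=1 → run C
t=22: queue=[F,E,G,C] q_used=0 → run F
t=23: queue=[E,G,C] q_used=0 → run E
t=24: queue=[E,G,C] q_used=1 → run E
t=25: queue=[G,C,E] q_used=0 → run G
t=26: queue=[G,C,E] q_used=1 → run G
t=27: queue=[C,E,G] q_used=0 → run C
t=28: queue=[C,E,G] q_used=1 → run C
t=29: queue=[E,G,C] q_used=0 → run E
t=30: queue=[E,G,C] q_used=1 → run E
t=31: queue=[G,C] q_used=0 → run G
t=32: queue=[G,C] q_used=1 → run G
t=33: queue=[C,G] q_used=0 → run C
t=34: queue=[C,G] q_used=1 → run C
t=35: queue=[G] q_used=0 → run G
t=36: queue=[G] q_used=1 → run G
t=37: (idle)
t=38: (idle)
t=39: (idle)
t=40: (idle)
t=41: (idle)
t=42: (idle)

completion order = B, H, A, F, E, C, G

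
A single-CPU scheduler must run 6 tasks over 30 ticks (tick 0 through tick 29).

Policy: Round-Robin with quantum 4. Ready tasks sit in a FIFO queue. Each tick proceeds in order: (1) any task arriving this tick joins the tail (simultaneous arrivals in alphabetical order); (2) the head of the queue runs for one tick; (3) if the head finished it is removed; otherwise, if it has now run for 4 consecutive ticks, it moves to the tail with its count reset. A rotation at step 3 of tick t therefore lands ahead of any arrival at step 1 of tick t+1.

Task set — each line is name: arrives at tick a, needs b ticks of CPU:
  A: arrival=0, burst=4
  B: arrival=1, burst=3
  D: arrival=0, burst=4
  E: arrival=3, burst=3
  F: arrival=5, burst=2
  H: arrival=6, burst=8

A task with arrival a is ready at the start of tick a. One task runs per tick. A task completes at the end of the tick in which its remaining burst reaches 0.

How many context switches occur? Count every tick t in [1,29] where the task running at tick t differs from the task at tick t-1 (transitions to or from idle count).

t=0: queue=[A,D] q_used=0 → run A
t=1: queue=[A,D,B] q_used=1 → run A
t=2: queue=[A,D,B] q_used=2 → run A
t=3: queue=[A,D,B,E] q_used=3 → run A
t=4: queue=[D,B,E] q_used=0 → run D
t=5: queue=[D,B,E,F] q_used=1 → run D
t=6: queue=[D,B,E,F,H] q_used=2 → run D
t=7: queue=[D,B,E,F,H] q_used=3 → run D
t=8: queue=[B,E,F,H] q_used=0 → run B
t=9: queue=[B,E,F,H] q_used=1 → run B
t=10: queue=[B,E,F,H] q_used=2 → run B
t=11: queue=[E,F,H] q_used=0 → run E
t=12: queue=[E,F,H] q_used=1 → run E
t=13: queue=[E,F,H] q_used=2 → run E
t=14: queue=[F,H] q_used=0 → run F
t=15: queue=[F,H] q_used=1 → run F
t=16: queue=[H] q_used=0 → run H
t=17: queue=[H] q_used=1 → run H
t=18: queue=[H] q_used=2 → run H
t=19: queue=[H] q_used=3 → run H
t=20: queue=[H] q_used=0 → run H
t=21: queue=[H] q_used=1 → run H
t=22: queue=[H] q_used=2 → run H
t=23: queue=[H] q_used=3 → run H
t=24: (idle)
t=25: (idle)
t=26: (idle)
t=27: (idle)
t=28: (idle)
t=29: (idle)

context switches = 6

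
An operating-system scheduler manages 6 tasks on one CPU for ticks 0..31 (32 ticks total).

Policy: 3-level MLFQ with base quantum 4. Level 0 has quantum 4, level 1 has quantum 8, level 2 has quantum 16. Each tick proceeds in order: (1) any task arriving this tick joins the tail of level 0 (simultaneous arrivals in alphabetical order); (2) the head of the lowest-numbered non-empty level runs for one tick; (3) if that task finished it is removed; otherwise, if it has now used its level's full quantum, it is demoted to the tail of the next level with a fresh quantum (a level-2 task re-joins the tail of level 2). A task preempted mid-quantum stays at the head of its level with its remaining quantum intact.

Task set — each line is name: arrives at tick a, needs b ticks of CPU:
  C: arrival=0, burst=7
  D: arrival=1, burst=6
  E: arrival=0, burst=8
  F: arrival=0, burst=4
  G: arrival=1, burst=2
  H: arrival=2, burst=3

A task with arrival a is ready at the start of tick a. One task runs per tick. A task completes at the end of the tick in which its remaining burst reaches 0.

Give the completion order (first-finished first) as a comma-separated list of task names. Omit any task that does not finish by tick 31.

t=0: L0/L1/L2 = CEF/-/- → run C
t=1: L0/L1/L2 = CEFDG/-/- → run C
t=2: L0/L1/L2 = CEFDGH/-/- → run C
t=3: L0/L1/L2 = CEFDGH/-/- → run C
t=4: L0/L1/L2 = EFDGH/C/- → run E
t=5: L0/L1/L2 = EFDGH/C/- → run E
t=6: L0/L1/L2 = EFDGH/C/- → run E
t=7: L0/L1/L2 = EFDGH/C/- → run E
t=8: L0/L1/L2 = FDGH/CE/- → run F
t=9: L0/L1/L2 = FDGH/CE/- → run F
t=10: L0/L1/L2 = FDGH/CE/- → run F
t=11: L0/L1/L2 = FDGH/CE/- → run F
t=12: L0/L1/L2 = DGH/CE/- → run D
t=13: L0/L1/L2 = DGH/CE/- → run D
t=14: L0/L1/L2 = DGH/CE/- → run D
t=15: L0/L1/L2 = DGH/CE/- → run D
t=16: L0/L1/L2 = GH/CED/- → run G
t=17: L0/L1/L2 = GH/CED/- → run G
t=18: L0/L1/L2 = H/CED/- → run H
t=19: L0/L1/L2 = H/CED/- → run H
t=20: L0/L1/L2 = H/CED/- → run H
t=21: L0/L1/L2 = -/CED/- → run C
t=22: L0/L1/L2 = -/CED/- → run C
t=23: L0/L1/L2 = -/CED/- → run C
t=24: L0/L1/L2 = -/ED/- → run E
t=25: L0/L1/L2 = -/ED/- → run E
t=26: L0/L1/L2 = -/ED/- → run E
t=27: L0/L1/L2 = -/ED/- → run E
t=28: L0/L1/L2 = -/D/- → run D
t=29: L0/L1/L2 = -/D/- → run D
t=30: (idle)
t=31: (idle)

completion order = F, G, H, C, E, D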